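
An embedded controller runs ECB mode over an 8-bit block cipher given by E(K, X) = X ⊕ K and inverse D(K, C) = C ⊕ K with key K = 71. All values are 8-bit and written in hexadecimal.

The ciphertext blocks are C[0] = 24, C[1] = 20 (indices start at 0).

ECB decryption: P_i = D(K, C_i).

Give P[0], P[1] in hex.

P[0] = 55, P[1] = 51

P[0]: D(K, 24) = 55.
P[1]: D(K, 20) = 51.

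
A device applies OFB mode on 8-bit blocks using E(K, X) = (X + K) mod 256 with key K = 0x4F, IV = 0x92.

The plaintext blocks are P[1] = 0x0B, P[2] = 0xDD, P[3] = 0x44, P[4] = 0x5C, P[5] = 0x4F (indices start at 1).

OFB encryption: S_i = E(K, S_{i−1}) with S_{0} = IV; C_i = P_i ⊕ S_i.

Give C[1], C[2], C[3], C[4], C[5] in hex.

C[1]: S = E(K, 0x92) = 0xE1; 0x0B ⊕ 0xE1 = 0xEA.
C[2]: S = E(K, 0xE1) = 0x30; 0xDD ⊕ 0x30 = 0xED.
C[3]: S = E(K, 0x30) = 0x7F; 0x44 ⊕ 0x7F = 0x3B.
C[4]: S = E(K, 0x7F) = 0xCE; 0x5C ⊕ 0xCE = 0x92.
C[5]: S = E(K, 0xCE) = 0x1D; 0x4F ⊕ 0x1D = 0x52.

C[1] = 0xEA, C[2] = 0xED, C[3] = 0x3B, C[4] = 0x92, C[5] = 0x52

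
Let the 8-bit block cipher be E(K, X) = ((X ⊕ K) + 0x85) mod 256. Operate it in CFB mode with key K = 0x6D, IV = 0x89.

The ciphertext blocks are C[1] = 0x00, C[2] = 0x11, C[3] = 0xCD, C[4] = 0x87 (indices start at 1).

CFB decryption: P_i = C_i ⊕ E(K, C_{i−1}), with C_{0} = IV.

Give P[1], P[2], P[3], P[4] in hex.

P[1]: E(K, 0x89) = 0x69; 0x00 ⊕ 0x69 = 0x69.
P[2]: E(K, 0x00) = 0xF2; 0x11 ⊕ 0xF2 = 0xE3.
P[3]: E(K, 0x11) = 0x01; 0xCD ⊕ 0x01 = 0xCC.
P[4]: E(K, 0xCD) = 0x25; 0x87 ⊕ 0x25 = 0xA2.

P[1] = 0x69, P[2] = 0xE3, P[3] = 0xCC, P[4] = 0xA2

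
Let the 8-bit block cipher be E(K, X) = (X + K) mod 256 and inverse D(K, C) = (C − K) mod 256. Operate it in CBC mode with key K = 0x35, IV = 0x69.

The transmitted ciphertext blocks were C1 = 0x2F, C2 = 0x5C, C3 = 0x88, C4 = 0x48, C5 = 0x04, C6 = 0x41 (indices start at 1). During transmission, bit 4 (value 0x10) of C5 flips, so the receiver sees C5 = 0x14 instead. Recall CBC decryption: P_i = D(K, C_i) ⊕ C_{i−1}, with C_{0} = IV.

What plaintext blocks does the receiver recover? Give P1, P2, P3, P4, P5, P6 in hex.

Only C5 changed, to 0x14. In CBC, a change in C_i garbles P_i and flips the same bit in P_{i+1}. Decrypting the received ciphertext:
P1: D(K, 0x2F) = 0xFA; 0xFA ⊕ 0x69 = 0x93.
P2: D(K, 0x5C) = 0x27; 0x27 ⊕ 0x2F = 0x08.
P3: D(K, 0x88) = 0x53; 0x53 ⊕ 0x5C = 0x0F.
P4: D(K, 0x48) = 0x13; 0x13 ⊕ 0x88 = 0x9B.
P5: D(K, 0x14) = 0xDF; 0xDF ⊕ 0x48 = 0x97.
P6: D(K, 0x41) = 0x0C; 0x0C ⊕ 0x14 = 0x18.
Blocks that differ from the original plaintext: P5, P6.

P1 = 0x93, P2 = 0x08, P3 = 0x0F, P4 = 0x9B, P5 = 0x97, P6 = 0x18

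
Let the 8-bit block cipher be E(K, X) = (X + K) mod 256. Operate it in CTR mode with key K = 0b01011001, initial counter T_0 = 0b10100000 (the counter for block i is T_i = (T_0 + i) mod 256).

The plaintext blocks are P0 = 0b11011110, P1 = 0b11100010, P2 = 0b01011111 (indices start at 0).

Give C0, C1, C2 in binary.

C0 = 0b00100111, C1 = 0b00011000, C2 = 0b10100100

CTR encryption: S_i = E(K, T_i) where T_i is the counter for block i; C_i = P_i ⊕ S_i.
C0: T = 0b10100000, S = E(K, T) = 0b11111001; 0b11011110 ⊕ 0b11111001 = 0b00100111.
C1: T = 0b10100001, S = E(K, T) = 0b11111010; 0b11100010 ⊕ 0b11111010 = 0b00011000.
C2: T = 0b10100010, S = E(K, T) = 0b11111011; 0b01011111 ⊕ 0b11111011 = 0b10100100.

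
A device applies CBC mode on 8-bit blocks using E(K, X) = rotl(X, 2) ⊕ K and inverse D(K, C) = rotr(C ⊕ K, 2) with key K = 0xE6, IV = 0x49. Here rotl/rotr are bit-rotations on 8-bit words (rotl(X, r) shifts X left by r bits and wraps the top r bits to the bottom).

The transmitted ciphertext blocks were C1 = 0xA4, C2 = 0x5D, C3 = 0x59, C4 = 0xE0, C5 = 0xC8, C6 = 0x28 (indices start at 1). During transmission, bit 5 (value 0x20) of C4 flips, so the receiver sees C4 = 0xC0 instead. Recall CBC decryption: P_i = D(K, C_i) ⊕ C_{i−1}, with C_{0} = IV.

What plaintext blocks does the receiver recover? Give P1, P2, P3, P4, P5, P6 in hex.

P1 = 0xD9, P2 = 0x4A, P3 = 0xB2, P4 = 0xD0, P5 = 0x4B, P6 = 0x7B

Only C4 changed, to 0xC0. In CBC, a change in C_i garbles P_i and flips the same bit in P_{i+1}. Decrypting the received ciphertext:
P1: D(K, 0xA4) = 0x90; 0x90 ⊕ 0x49 = 0xD9.
P2: D(K, 0x5D) = 0xEE; 0xEE ⊕ 0xA4 = 0x4A.
P3: D(K, 0x59) = 0xEF; 0xEF ⊕ 0x5D = 0xB2.
P4: D(K, 0xC0) = 0x89; 0x89 ⊕ 0x59 = 0xD0.
P5: D(K, 0xC8) = 0x8B; 0x8B ⊕ 0xC0 = 0x4B.
P6: D(K, 0x28) = 0xB3; 0xB3 ⊕ 0xC8 = 0x7B.
Blocks that differ from the original plaintext: P4, P5.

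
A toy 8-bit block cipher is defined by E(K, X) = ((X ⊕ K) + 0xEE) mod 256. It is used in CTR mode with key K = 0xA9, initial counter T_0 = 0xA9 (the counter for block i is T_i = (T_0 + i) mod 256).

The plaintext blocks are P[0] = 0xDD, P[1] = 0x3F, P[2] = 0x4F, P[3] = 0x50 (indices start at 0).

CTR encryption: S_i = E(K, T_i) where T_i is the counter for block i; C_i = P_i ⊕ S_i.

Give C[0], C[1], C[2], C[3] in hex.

C[0]: T = 0xA9, S = E(K, T) = 0xEE; 0xDD ⊕ 0xEE = 0x33.
C[1]: T = 0xAA, S = E(K, T) = 0xF1; 0x3F ⊕ 0xF1 = 0xCE.
C[2]: T = 0xAB, S = E(K, T) = 0xF0; 0x4F ⊕ 0xF0 = 0xBF.
C[3]: T = 0xAC, S = E(K, T) = 0xF3; 0x50 ⊕ 0xF3 = 0xA3.

C[0] = 0x33, C[1] = 0xCE, C[2] = 0xBF, C[3] = 0xA3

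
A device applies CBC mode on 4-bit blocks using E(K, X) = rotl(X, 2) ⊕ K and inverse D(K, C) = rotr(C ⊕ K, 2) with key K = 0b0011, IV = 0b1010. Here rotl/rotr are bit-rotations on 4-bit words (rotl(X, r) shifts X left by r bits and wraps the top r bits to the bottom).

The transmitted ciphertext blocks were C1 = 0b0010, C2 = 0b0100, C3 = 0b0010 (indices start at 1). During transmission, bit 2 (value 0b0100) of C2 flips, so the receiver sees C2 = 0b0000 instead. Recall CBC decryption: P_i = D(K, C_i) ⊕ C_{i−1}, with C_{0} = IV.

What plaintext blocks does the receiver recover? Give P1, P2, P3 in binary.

Only C2 changed, to 0b0000. In CBC, a change in C_i garbles P_i and flips the same bit in P_{i+1}. Decrypting the received ciphertext:
P1: D(K, 0b0010) = 0b0100; 0b0100 ⊕ 0b1010 = 0b1110.
P2: D(K, 0b0000) = 0b1100; 0b1100 ⊕ 0b0010 = 0b1110.
P3: D(K, 0b0010) = 0b0100; 0b0100 ⊕ 0b0000 = 0b0100.
Blocks that differ from the original plaintext: P2, P3.

P1 = 0b1110, P2 = 0b1110, P3 = 0b0100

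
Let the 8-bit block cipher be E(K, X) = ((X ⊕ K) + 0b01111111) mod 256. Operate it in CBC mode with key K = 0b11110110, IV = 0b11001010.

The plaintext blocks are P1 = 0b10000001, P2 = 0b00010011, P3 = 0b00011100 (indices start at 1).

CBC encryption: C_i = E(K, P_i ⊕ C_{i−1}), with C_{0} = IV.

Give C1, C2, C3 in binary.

C1 = 0b00111100, C2 = 0b01011000, C3 = 0b00110001

C1: P1 ⊕ 0b11001010 = 0b01001011; E(K, 0b01001011) = 0b00111100.
C2: P2 ⊕ 0b00111100 = 0b00101111; E(K, 0b00101111) = 0b01011000.
C3: P3 ⊕ 0b01011000 = 0b01000100; E(K, 0b01000100) = 0b00110001.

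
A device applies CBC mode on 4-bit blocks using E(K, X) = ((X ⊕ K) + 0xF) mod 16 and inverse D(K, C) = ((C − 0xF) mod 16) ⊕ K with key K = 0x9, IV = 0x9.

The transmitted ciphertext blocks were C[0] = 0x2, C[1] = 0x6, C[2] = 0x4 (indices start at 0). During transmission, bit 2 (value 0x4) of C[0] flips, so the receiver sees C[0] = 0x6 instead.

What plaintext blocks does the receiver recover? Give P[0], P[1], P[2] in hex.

P[0] = 0x7, P[1] = 0x8, P[2] = 0xA

CBC decryption: P_i = D(K, C_i) ⊕ C_{i−1}, with C_{−1} = IV.
Only C[0] changed, to 0x6. In CBC, a change in C_i garbles P_i and flips the same bit in P_{i+1}. Decrypting the received ciphertext:
P[0]: D(K, 0x6) = 0xE; 0xE ⊕ 0x9 = 0x7.
P[1]: D(K, 0x6) = 0xE; 0xE ⊕ 0x6 = 0x8.
P[2]: D(K, 0x4) = 0xC; 0xC ⊕ 0x6 = 0xA.
Blocks that differ from the original plaintext: P[0], P[1].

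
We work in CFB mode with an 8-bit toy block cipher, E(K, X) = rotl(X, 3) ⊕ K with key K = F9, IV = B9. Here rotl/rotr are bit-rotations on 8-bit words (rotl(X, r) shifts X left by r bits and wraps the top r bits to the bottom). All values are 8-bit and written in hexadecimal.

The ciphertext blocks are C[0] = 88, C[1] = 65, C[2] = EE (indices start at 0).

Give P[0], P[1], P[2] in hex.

P[0] = BC, P[1] = D8, P[2] = 3C

CFB decryption: P_i = C_i ⊕ E(K, C_{i−1}), with C_{−1} = IV.
P[0]: E(K, B9) = 34; 88 ⊕ 34 = BC.
P[1]: E(K, 88) = BD; 65 ⊕ BD = D8.
P[2]: E(K, 65) = D2; EE ⊕ D2 = 3C.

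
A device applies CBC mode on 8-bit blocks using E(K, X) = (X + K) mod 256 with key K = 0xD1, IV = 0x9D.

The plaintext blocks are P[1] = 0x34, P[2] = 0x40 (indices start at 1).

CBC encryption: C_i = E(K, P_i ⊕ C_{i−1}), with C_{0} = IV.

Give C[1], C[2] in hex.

C[1]: P[1] ⊕ 0x9D = 0xA9; E(K, 0xA9) = 0x7A.
C[2]: P[2] ⊕ 0x7A = 0x3A; E(K, 0x3A) = 0x0B.

C[1] = 0x7A, C[2] = 0x0B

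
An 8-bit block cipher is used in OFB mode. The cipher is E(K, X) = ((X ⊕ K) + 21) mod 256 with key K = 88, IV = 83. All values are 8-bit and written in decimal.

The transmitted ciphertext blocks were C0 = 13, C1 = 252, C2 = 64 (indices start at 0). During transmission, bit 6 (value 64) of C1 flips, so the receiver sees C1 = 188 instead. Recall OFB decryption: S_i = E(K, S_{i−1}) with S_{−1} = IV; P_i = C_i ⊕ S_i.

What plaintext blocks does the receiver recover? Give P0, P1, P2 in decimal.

Only C1 changed, to 188. In OFB, a change in C_i flips the same bit in P_i only; the keystream is unaffected. Decrypting the received ciphertext:
P0: S = E(K, 83) = 32; 13 ⊕ 32 = 45.
P1: S = E(K, 32) = 141; 188 ⊕ 141 = 49.
P2: S = E(K, 141) = 234; 64 ⊕ 234 = 170.
Blocks that differ from the original plaintext: P1.

P0 = 45, P1 = 49, P2 = 170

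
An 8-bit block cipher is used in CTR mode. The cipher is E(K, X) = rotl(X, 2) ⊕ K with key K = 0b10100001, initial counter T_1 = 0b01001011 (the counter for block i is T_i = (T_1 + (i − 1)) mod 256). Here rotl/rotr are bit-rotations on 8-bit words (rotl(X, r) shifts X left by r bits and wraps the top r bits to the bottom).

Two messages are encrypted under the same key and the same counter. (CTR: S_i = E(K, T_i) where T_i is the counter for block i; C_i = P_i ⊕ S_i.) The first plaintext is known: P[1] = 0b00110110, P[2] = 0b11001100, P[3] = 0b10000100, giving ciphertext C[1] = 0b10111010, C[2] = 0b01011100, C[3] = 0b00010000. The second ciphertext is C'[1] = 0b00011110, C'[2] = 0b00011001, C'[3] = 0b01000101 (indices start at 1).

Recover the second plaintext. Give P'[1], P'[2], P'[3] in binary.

In CTR with a reused counter, both messages share the same keystream S_i, so C_i ⊕ C'_i = P_i ⊕ P'_i and thus P'_i = P_i ⊕ C_i ⊕ C'_i.
P'[1]: 0b00110110 ⊕ 0b10111010 ⊕ 0b00011110 = 0b10010010.
P'[2]: 0b11001100 ⊕ 0b01011100 ⊕ 0b00011001 = 0b10001001.
P'[3]: 0b10000100 ⊕ 0b00010000 ⊕ 0b01000101 = 0b11010001.

P'[1] = 0b10010010, P'[2] = 0b10001001, P'[3] = 0b11010001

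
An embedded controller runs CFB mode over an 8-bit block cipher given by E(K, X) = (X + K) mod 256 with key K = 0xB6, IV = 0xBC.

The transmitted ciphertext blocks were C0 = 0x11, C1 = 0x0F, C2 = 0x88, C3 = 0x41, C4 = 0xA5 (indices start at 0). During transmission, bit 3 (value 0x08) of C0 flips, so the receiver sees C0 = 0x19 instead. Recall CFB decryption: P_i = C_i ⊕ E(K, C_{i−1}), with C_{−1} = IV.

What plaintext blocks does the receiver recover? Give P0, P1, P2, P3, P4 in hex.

Only C0 changed, to 0x19. In CFB, a change in C_i flips the same bit in P_i and garbles P_{i+1}. Decrypting the received ciphertext:
P0: E(K, 0xBC) = 0x72; 0x19 ⊕ 0x72 = 0x6B.
P1: E(K, 0x19) = 0xCF; 0x0F ⊕ 0xCF = 0xC0.
P2: E(K, 0x0F) = 0xC5; 0x88 ⊕ 0xC5 = 0x4D.
P3: E(K, 0x88) = 0x3E; 0x41 ⊕ 0x3E = 0x7F.
P4: E(K, 0x41) = 0xF7; 0xA5 ⊕ 0xF7 = 0x52.
Blocks that differ from the original plaintext: P0, P1.

P0 = 0x6B, P1 = 0xC0, P2 = 0x4D, P3 = 0x7F, P4 = 0x52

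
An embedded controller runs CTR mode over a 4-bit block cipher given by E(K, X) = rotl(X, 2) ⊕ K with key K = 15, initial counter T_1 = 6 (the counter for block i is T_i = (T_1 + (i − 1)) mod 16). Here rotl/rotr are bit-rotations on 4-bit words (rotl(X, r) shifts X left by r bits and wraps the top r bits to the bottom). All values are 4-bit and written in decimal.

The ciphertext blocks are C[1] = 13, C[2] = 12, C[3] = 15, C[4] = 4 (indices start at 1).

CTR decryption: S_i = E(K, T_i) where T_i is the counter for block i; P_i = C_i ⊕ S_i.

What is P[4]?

P[4] = 13

P[4]: T = 9, S = E(K, T) = 9; 4 ⊕ 9 = 13.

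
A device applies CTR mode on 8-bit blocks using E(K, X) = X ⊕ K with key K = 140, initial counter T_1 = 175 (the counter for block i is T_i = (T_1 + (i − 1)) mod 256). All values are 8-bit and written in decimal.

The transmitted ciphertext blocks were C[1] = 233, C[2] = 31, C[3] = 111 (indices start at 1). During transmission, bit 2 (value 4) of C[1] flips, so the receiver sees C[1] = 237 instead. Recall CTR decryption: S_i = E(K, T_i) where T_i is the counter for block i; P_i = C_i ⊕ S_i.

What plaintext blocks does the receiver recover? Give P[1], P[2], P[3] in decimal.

Only C[1] changed, to 237. In CTR, a change in C_i flips the same bit in P_i only; the keystream is unaffected. Decrypting the received ciphertext:
P[1]: T = 175, S = E(K, T) = 35; 237 ⊕ 35 = 206.
P[2]: T = 176, S = E(K, T) = 60; 31 ⊕ 60 = 35.
P[3]: T = 177, S = E(K, T) = 61; 111 ⊕ 61 = 82.
Blocks that differ from the original plaintext: P[1].

P[1] = 206, P[2] = 35, P[3] = 82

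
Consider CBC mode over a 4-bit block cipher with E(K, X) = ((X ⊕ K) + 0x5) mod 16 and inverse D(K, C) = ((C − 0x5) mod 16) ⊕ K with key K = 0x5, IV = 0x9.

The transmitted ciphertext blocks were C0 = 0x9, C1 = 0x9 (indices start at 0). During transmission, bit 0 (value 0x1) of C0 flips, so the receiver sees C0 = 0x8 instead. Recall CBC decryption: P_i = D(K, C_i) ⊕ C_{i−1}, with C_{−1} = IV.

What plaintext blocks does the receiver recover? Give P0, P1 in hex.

Only C0 changed, to 0x8. In CBC, a change in C_i garbles P_i and flips the same bit in P_{i+1}. Decrypting the received ciphertext:
P0: D(K, 0x8) = 0x6; 0x6 ⊕ 0x9 = 0xF.
P1: D(K, 0x9) = 0x1; 0x1 ⊕ 0x8 = 0x9.
Blocks that differ from the original plaintext: P0, P1.

P0 = 0xF, P1 = 0x9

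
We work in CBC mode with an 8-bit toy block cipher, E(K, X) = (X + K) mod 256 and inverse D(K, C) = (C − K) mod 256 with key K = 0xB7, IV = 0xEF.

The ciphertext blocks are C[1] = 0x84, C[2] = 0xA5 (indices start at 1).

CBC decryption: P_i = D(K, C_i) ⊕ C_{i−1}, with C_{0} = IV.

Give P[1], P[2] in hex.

P[1]: D(K, 0x84) = 0xCD; 0xCD ⊕ 0xEF = 0x22.
P[2]: D(K, 0xA5) = 0xEE; 0xEE ⊕ 0x84 = 0x6A.

P[1] = 0x22, P[2] = 0x6A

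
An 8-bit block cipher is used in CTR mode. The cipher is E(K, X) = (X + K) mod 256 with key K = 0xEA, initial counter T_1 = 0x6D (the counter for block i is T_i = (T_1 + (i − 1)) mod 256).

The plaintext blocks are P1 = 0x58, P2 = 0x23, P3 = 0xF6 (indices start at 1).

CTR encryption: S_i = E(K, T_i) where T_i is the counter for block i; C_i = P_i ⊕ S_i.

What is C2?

C1: T = 0x6D, S = E(K, T) = 0x57; 0x58 ⊕ 0x57 = 0x0F.
C2: T = 0x6E, S = E(K, T) = 0x58; 0x23 ⊕ 0x58 = 0x7B.

C2 = 0x7B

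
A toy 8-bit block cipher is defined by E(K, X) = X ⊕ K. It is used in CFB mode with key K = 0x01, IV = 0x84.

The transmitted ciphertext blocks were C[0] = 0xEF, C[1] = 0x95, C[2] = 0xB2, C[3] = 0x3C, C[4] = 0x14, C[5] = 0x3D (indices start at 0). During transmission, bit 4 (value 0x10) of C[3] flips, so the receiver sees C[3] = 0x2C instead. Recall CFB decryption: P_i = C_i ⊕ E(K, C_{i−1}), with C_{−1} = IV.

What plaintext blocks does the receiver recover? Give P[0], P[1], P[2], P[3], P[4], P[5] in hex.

P[0] = 0x6A, P[1] = 0x7B, P[2] = 0x26, P[3] = 0x9F, P[4] = 0x39, P[5] = 0x28

Only C[3] changed, to 0x2C. In CFB, a change in C_i flips the same bit in P_i and garbles P_{i+1}. Decrypting the received ciphertext:
P[0]: E(K, 0x84) = 0x85; 0xEF ⊕ 0x85 = 0x6A.
P[1]: E(K, 0xEF) = 0xEE; 0x95 ⊕ 0xEE = 0x7B.
P[2]: E(K, 0x95) = 0x94; 0xB2 ⊕ 0x94 = 0x26.
P[3]: E(K, 0xB2) = 0xB3; 0x2C ⊕ 0xB3 = 0x9F.
P[4]: E(K, 0x2C) = 0x2D; 0x14 ⊕ 0x2D = 0x39.
P[5]: E(K, 0x14) = 0x15; 0x3D ⊕ 0x15 = 0x28.
Blocks that differ from the original plaintext: P[3], P[4].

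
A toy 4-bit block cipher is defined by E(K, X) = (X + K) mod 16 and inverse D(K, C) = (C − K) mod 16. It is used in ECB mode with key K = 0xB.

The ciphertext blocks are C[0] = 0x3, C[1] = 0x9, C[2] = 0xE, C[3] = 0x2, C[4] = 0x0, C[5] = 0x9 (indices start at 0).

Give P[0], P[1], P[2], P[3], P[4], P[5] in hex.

ECB decryption: P_i = D(K, C_i).
P[0]: D(K, 0x3) = 0x8.
P[1]: D(K, 0x9) = 0xE.
P[2]: D(K, 0xE) = 0x3.
P[3]: D(K, 0x2) = 0x7.
P[4]: D(K, 0x0) = 0x5.
P[5]: D(K, 0x9) = 0xE.

P[0] = 0x8, P[1] = 0xE, P[2] = 0x3, P[3] = 0x7, P[4] = 0x5, P[5] = 0xE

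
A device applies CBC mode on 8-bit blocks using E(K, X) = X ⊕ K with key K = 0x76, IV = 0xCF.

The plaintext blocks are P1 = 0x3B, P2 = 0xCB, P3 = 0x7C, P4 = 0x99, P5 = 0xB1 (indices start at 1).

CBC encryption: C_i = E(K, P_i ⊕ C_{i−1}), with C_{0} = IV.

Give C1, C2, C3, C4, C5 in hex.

C1: P1 ⊕ 0xCF = 0xF4; E(K, 0xF4) = 0x82.
C2: P2 ⊕ 0x82 = 0x49; E(K, 0x49) = 0x3F.
C3: P3 ⊕ 0x3F = 0x43; E(K, 0x43) = 0x35.
C4: P4 ⊕ 0x35 = 0xAC; E(K, 0xAC) = 0xDA.
C5: P5 ⊕ 0xDA = 0x6B; E(K, 0x6B) = 0x1D.

C1 = 0x82, C2 = 0x3F, C3 = 0x35, C4 = 0xDA, C5 = 0x1D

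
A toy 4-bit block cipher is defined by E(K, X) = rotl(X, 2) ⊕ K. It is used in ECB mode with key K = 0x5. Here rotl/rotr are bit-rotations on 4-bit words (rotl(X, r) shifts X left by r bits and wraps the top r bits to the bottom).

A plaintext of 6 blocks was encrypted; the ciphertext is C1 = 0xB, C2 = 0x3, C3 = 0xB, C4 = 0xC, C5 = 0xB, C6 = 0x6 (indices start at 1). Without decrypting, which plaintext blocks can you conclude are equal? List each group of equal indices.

P1 = P3 = P5

ECB encrypts each block independently with the same key, so equal ciphertext blocks imply equal plaintext blocks.
C1 = C3 = C5 = 0xB, so P1 = P3 = P5.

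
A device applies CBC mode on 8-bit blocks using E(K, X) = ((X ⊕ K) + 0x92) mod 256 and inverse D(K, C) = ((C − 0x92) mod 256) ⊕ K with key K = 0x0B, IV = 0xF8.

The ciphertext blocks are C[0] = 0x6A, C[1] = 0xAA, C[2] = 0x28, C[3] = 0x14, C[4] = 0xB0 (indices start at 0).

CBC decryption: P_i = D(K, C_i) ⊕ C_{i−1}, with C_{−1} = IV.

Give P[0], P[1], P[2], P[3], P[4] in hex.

P[0] = 0x2B, P[1] = 0x79, P[2] = 0x37, P[3] = 0xA1, P[4] = 0x01

P[0]: D(K, 0x6A) = 0xD3; 0xD3 ⊕ 0xF8 = 0x2B.
P[1]: D(K, 0xAA) = 0x13; 0x13 ⊕ 0x6A = 0x79.
P[2]: D(K, 0x28) = 0x9D; 0x9D ⊕ 0xAA = 0x37.
P[3]: D(K, 0x14) = 0x89; 0x89 ⊕ 0x28 = 0xA1.
P[4]: D(K, 0xB0) = 0x15; 0x15 ⊕ 0x14 = 0x01.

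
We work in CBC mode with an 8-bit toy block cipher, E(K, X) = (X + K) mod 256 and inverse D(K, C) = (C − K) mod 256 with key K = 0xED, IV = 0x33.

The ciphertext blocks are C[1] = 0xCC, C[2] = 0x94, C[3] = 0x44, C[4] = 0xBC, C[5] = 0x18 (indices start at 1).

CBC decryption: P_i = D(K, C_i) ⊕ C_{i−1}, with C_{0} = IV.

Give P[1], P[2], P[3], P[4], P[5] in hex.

P[1] = 0xEC, P[2] = 0x6B, P[3] = 0xC3, P[4] = 0x8B, P[5] = 0x97

P[1]: D(K, 0xCC) = 0xDF; 0xDF ⊕ 0x33 = 0xEC.
P[2]: D(K, 0x94) = 0xA7; 0xA7 ⊕ 0xCC = 0x6B.
P[3]: D(K, 0x44) = 0x57; 0x57 ⊕ 0x94 = 0xC3.
P[4]: D(K, 0xBC) = 0xCF; 0xCF ⊕ 0x44 = 0x8B.
P[5]: D(K, 0x18) = 0x2B; 0x2B ⊕ 0xBC = 0x97.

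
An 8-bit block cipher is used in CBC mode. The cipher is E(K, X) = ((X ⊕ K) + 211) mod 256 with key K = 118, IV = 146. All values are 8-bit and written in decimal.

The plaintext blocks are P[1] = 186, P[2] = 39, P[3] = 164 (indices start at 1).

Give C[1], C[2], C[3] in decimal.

CBC encryption: C_i = E(K, P_i ⊕ C_{i−1}), with C_{0} = IV.
C[1]: P[1] ⊕ 146 = 40; E(K, 40) = 49.
C[2]: P[2] ⊕ 49 = 22; E(K, 22) = 51.
C[3]: P[3] ⊕ 51 = 151; E(K, 151) = 180.

C[1] = 49, C[2] = 51, C[3] = 180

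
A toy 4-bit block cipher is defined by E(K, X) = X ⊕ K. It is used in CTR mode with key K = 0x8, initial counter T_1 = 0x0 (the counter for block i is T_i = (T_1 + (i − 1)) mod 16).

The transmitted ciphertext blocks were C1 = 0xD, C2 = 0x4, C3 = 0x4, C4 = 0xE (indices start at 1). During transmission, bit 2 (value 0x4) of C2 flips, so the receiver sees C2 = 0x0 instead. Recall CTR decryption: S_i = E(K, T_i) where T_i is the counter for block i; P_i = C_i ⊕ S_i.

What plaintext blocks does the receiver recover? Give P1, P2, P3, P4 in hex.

P1 = 0x5, P2 = 0x9, P3 = 0xE, P4 = 0x5

Only C2 changed, to 0x0. In CTR, a change in C_i flips the same bit in P_i only; the keystream is unaffected. Decrypting the received ciphertext:
P1: T = 0x0, S = E(K, T) = 0x8; 0xD ⊕ 0x8 = 0x5.
P2: T = 0x1, S = E(K, T) = 0x9; 0x0 ⊕ 0x9 = 0x9.
P3: T = 0x2, S = E(K, T) = 0xA; 0x4 ⊕ 0xA = 0xE.
P4: T = 0x3, S = E(K, T) = 0xB; 0xE ⊕ 0xB = 0x5.
Blocks that differ from the original plaintext: P2.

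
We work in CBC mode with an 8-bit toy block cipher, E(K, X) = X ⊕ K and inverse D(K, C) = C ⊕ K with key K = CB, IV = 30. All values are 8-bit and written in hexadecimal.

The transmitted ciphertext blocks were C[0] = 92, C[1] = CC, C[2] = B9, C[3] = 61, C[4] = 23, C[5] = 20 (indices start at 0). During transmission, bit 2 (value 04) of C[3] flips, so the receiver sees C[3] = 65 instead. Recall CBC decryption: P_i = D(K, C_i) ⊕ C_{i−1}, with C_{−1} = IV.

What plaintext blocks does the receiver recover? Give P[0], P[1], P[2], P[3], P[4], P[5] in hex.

P[0] = 69, P[1] = 95, P[2] = BE, P[3] = 17, P[4] = 8D, P[5] = C8

Only C[3] changed, to 65. In CBC, a change in C_i garbles P_i and flips the same bit in P_{i+1}. Decrypting the received ciphertext:
P[0]: D(K, 92) = 59; 59 ⊕ 30 = 69.
P[1]: D(K, CC) = 07; 07 ⊕ 92 = 95.
P[2]: D(K, B9) = 72; 72 ⊕ CC = BE.
P[3]: D(K, 65) = AE; AE ⊕ B9 = 17.
P[4]: D(K, 23) = E8; E8 ⊕ 65 = 8D.
P[5]: D(K, 20) = EB; EB ⊕ 23 = C8.
Blocks that differ from the original plaintext: P[3], P[4].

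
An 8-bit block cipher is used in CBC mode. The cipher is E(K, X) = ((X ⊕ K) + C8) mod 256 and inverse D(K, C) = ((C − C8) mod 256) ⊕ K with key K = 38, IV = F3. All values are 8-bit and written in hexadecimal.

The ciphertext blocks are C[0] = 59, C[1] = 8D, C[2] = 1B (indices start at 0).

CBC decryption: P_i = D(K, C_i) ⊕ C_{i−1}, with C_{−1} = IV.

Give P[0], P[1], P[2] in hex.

P[0] = 5A, P[1] = A4, P[2] = E6

P[0]: D(K, 59) = A9; A9 ⊕ F3 = 5A.
P[1]: D(K, 8D) = FD; FD ⊕ 59 = A4.
P[2]: D(K, 1B) = 6B; 6B ⊕ 8D = E6.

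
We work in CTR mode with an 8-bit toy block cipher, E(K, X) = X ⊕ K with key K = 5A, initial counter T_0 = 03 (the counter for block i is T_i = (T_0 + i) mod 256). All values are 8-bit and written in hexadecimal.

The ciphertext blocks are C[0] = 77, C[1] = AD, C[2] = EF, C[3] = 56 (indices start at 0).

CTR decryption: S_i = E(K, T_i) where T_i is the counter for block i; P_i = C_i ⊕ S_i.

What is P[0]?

P[0]: T = 03, S = E(K, T) = 59; 77 ⊕ 59 = 2E.

P[0] = 2E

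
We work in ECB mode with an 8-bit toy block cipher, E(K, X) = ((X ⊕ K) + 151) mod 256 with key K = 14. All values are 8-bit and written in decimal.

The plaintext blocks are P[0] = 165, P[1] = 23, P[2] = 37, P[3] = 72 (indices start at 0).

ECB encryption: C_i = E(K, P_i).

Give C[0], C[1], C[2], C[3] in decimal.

C[0]: E(K, 165) = 66.
C[1]: E(K, 23) = 176.
C[2]: E(K, 37) = 194.
C[3]: E(K, 72) = 221.

C[0] = 66, C[1] = 176, C[2] = 194, C[3] = 221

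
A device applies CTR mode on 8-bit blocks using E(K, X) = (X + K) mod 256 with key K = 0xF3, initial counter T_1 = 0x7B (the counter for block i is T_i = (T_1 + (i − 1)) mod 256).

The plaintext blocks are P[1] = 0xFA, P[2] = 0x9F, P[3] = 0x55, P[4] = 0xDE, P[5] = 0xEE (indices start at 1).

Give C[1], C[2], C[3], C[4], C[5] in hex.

CTR encryption: S_i = E(K, T_i) where T_i is the counter for block i; C_i = P_i ⊕ S_i.
C[1]: T = 0x7B, S = E(K, T) = 0x6E; 0xFA ⊕ 0x6E = 0x94.
C[2]: T = 0x7C, S = E(K, T) = 0x6F; 0x9F ⊕ 0x6F = 0xF0.
C[3]: T = 0x7D, S = E(K, T) = 0x70; 0x55 ⊕ 0x70 = 0x25.
C[4]: T = 0x7E, S = E(K, T) = 0x71; 0xDE ⊕ 0x71 = 0xAF.
C[5]: T = 0x7F, S = E(K, T) = 0x72; 0xEE ⊕ 0x72 = 0x9C.

C[1] = 0x94, C[2] = 0xF0, C[3] = 0x25, C[4] = 0xAF, C[5] = 0x9C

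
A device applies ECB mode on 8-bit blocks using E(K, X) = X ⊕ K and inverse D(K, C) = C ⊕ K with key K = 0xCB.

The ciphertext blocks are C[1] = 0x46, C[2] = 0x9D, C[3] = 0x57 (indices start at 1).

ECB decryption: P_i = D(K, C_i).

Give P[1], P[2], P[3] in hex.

P[1]: D(K, 0x46) = 0x8D.
P[2]: D(K, 0x9D) = 0x56.
P[3]: D(K, 0x57) = 0x9C.

P[1] = 0x8D, P[2] = 0x56, P[3] = 0x9C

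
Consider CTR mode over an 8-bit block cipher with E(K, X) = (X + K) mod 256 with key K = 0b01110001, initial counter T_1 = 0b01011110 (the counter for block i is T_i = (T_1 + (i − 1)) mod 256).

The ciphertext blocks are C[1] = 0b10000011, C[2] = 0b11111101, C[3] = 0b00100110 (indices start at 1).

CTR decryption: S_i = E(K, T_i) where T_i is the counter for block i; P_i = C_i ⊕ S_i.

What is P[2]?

P[2]: T = 0b01011111, S = E(K, T) = 0b11010000; 0b11111101 ⊕ 0b11010000 = 0b00101101.

P[2] = 0b00101101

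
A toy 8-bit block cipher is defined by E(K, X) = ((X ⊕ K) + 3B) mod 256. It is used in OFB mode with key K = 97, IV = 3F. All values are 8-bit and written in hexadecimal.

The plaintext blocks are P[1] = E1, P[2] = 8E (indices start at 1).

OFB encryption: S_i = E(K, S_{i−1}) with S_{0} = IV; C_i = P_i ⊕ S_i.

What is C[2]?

C[2] = 21

C[1]: S = E(K, 3F) = E3; E1 ⊕ E3 = 02.
C[2]: S = E(K, E3) = AF; 8E ⊕ AF = 21.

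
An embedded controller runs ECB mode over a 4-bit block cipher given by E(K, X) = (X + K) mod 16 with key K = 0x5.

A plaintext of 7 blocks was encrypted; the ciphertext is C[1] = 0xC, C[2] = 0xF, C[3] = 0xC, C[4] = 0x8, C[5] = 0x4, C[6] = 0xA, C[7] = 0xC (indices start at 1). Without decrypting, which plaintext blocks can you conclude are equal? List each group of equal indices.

ECB encrypts each block independently with the same key, so equal ciphertext blocks imply equal plaintext blocks.
C[1] = C[3] = C[7] = 0xC, so P[1] = P[3] = P[7].

P[1] = P[3] = P[7]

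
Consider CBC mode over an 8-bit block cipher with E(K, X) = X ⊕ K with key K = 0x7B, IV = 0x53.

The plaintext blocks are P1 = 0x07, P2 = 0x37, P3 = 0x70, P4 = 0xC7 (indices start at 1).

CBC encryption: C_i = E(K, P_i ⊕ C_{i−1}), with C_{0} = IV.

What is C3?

C1: P1 ⊕ 0x53 = 0x54; E(K, 0x54) = 0x2F.
C2: P2 ⊕ 0x2F = 0x18; E(K, 0x18) = 0x63.
C3: P3 ⊕ 0x63 = 0x13; E(K, 0x13) = 0x68.

C3 = 0x68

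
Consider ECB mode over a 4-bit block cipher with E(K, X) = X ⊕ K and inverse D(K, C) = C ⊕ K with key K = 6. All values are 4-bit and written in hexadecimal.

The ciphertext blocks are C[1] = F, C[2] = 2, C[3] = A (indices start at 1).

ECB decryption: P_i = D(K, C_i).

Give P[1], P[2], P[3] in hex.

P[1]: D(K, F) = 9.
P[2]: D(K, 2) = 4.
P[3]: D(K, A) = C.

P[1] = 9, P[2] = 4, P[3] = C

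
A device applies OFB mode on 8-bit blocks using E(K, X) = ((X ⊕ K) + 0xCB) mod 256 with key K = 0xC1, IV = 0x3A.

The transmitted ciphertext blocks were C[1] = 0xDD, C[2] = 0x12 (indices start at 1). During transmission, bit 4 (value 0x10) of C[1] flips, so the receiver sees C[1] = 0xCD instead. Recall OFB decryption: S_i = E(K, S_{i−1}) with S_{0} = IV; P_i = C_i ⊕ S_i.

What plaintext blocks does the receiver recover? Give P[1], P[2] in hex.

P[1] = 0x0B, P[2] = 0xC0

Only C[1] changed, to 0xCD. In OFB, a change in C_i flips the same bit in P_i only; the keystream is unaffected. Decrypting the received ciphertext:
P[1]: S = E(K, 0x3A) = 0xC6; 0xCD ⊕ 0xC6 = 0x0B.
P[2]: S = E(K, 0xC6) = 0xD2; 0x12 ⊕ 0xD2 = 0xC0.
Blocks that differ from the original plaintext: P[1].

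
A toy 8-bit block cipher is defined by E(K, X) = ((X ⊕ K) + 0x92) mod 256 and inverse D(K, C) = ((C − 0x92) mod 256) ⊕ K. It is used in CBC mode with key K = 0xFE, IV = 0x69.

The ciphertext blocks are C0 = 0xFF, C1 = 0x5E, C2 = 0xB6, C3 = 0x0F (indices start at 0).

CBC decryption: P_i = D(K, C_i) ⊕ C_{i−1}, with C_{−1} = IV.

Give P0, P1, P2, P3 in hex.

P0 = 0xFA, P1 = 0xCD, P2 = 0x84, P3 = 0x35

P0: D(K, 0xFF) = 0x93; 0x93 ⊕ 0x69 = 0xFA.
P1: D(K, 0x5E) = 0x32; 0x32 ⊕ 0xFF = 0xCD.
P2: D(K, 0xB6) = 0xDA; 0xDA ⊕ 0x5E = 0x84.
P3: D(K, 0x0F) = 0x83; 0x83 ⊕ 0xB6 = 0x35.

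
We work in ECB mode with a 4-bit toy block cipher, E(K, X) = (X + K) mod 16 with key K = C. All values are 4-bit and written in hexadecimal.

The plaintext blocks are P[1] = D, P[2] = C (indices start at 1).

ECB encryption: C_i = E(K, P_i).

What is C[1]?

C[1]: E(K, D) = 9.

C[1] = 9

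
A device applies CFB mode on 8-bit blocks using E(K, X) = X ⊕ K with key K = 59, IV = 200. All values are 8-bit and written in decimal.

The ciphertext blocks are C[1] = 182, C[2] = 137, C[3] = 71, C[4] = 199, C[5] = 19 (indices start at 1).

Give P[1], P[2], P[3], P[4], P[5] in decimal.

P[1] = 69, P[2] = 4, P[3] = 245, P[4] = 187, P[5] = 239

CFB decryption: P_i = C_i ⊕ E(K, C_{i−1}), with C_{0} = IV.
P[1]: E(K, 200) = 243; 182 ⊕ 243 = 69.
P[2]: E(K, 182) = 141; 137 ⊕ 141 = 4.
P[3]: E(K, 137) = 178; 71 ⊕ 178 = 245.
P[4]: E(K, 71) = 124; 199 ⊕ 124 = 187.
P[5]: E(K, 199) = 252; 19 ⊕ 252 = 239.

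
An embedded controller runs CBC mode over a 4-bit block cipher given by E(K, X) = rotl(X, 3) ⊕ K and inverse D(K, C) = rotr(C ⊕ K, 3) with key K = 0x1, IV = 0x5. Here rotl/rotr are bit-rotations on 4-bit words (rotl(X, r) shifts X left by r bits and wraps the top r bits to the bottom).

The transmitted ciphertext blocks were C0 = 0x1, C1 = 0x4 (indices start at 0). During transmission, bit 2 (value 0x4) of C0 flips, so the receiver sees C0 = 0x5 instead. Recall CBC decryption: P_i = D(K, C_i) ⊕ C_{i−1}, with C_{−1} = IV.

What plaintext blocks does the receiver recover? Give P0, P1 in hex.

Only C0 changed, to 0x5. In CBC, a change in C_i garbles P_i and flips the same bit in P_{i+1}. Decrypting the received ciphertext:
P0: D(K, 0x5) = 0x8; 0x8 ⊕ 0x5 = 0xD.
P1: D(K, 0x4) = 0xA; 0xA ⊕ 0x5 = 0xF.
Blocks that differ from the original plaintext: P0, P1.

P0 = 0xD, P1 = 0xF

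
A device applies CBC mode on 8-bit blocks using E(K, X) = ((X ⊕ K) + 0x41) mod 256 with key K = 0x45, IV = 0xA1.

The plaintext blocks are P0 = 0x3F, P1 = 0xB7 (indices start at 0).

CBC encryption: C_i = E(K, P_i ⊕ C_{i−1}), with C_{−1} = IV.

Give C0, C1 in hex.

C0 = 0x1C, C1 = 0x2F

C0: P0 ⊕ 0xA1 = 0x9E; E(K, 0x9E) = 0x1C.
C1: P1 ⊕ 0x1C = 0xAB; E(K, 0xAB) = 0x2F.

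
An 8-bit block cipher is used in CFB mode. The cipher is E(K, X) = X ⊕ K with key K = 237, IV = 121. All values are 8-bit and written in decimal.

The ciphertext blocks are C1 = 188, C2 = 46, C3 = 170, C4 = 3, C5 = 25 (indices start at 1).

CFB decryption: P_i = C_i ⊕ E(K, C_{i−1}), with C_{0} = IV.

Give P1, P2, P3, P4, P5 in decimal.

P1 = 40, P2 = 127, P3 = 105, P4 = 68, P5 = 247

P1: E(K, 121) = 148; 188 ⊕ 148 = 40.
P2: E(K, 188) = 81; 46 ⊕ 81 = 127.
P3: E(K, 46) = 195; 170 ⊕ 195 = 105.
P4: E(K, 170) = 71; 3 ⊕ 71 = 68.
P5: E(K, 3) = 238; 25 ⊕ 238 = 247.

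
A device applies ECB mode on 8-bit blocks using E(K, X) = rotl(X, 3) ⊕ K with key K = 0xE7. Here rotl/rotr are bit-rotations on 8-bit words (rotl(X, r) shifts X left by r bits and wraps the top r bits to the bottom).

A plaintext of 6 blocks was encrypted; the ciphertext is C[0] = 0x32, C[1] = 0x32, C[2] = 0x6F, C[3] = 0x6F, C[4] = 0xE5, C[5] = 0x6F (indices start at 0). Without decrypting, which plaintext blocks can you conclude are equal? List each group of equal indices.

P[0] = P[1]; P[2] = P[3] = P[5]

ECB encrypts each block independently with the same key, so equal ciphertext blocks imply equal plaintext blocks.
C[0] = C[1] = 0x32, so P[0] = P[1].
C[2] = C[3] = C[5] = 0x6F, so P[2] = P[3] = P[5].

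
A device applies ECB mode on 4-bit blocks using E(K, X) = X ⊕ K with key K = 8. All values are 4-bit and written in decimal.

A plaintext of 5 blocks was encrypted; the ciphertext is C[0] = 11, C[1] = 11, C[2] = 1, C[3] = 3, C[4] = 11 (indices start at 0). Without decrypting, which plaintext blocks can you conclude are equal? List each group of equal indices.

P[0] = P[1] = P[4]

ECB encrypts each block independently with the same key, so equal ciphertext blocks imply equal plaintext blocks.
C[0] = C[1] = C[4] = 11, so P[0] = P[1] = P[4].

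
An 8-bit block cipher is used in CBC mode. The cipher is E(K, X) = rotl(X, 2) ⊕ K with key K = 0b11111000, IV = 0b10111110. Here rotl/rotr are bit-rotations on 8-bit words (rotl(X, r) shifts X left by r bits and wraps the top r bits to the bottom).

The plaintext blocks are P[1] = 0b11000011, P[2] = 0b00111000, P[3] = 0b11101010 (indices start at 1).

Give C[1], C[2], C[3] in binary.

C[1] = 0b00001101, C[2] = 0b00101100, C[3] = 0b11100011

CBC encryption: C_i = E(K, P_i ⊕ C_{i−1}), with C_{0} = IV.
C[1]: P[1] ⊕ 0b10111110 = 0b01111101; E(K, 0b01111101) = 0b00001101.
C[2]: P[2] ⊕ 0b00001101 = 0b00110101; E(K, 0b00110101) = 0b00101100.
C[3]: P[3] ⊕ 0b00101100 = 0b11000110; E(K, 0b11000110) = 0b11100011.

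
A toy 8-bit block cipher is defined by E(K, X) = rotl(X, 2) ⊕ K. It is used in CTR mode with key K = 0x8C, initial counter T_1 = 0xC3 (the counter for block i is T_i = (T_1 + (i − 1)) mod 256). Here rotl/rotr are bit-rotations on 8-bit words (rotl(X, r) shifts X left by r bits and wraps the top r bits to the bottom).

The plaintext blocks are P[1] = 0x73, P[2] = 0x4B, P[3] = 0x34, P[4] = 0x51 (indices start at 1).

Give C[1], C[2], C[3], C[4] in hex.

C[1] = 0xF0, C[2] = 0xD4, C[3] = 0xAF, C[4] = 0xC6

CTR encryption: S_i = E(K, T_i) where T_i is the counter for block i; C_i = P_i ⊕ S_i.
C[1]: T = 0xC3, S = E(K, T) = 0x83; 0x73 ⊕ 0x83 = 0xF0.
C[2]: T = 0xC4, S = E(K, T) = 0x9F; 0x4B ⊕ 0x9F = 0xD4.
C[3]: T = 0xC5, S = E(K, T) = 0x9B; 0x34 ⊕ 0x9B = 0xAF.
C[4]: T = 0xC6, S = E(K, T) = 0x97; 0x51 ⊕ 0x97 = 0xC6.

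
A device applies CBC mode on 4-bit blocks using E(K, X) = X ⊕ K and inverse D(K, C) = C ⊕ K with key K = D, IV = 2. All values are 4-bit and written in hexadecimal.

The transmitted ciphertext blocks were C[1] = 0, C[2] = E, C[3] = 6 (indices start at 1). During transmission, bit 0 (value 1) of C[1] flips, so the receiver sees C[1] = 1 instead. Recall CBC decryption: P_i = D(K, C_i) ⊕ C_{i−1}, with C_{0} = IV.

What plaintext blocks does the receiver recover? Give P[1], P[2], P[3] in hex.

P[1] = E, P[2] = 2, P[3] = 5

Only C[1] changed, to 1. In CBC, a change in C_i garbles P_i and flips the same bit in P_{i+1}. Decrypting the received ciphertext:
P[1]: D(K, 1) = C; C ⊕ 2 = E.
P[2]: D(K, E) = 3; 3 ⊕ 1 = 2.
P[3]: D(K, 6) = B; B ⊕ E = 5.
Blocks that differ from the original plaintext: P[1], P[2].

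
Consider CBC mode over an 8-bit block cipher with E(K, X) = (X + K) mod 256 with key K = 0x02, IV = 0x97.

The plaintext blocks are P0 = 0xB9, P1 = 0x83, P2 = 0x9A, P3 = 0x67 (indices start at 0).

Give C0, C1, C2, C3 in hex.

C0 = 0x30, C1 = 0xB5, C2 = 0x31, C3 = 0x58

CBC encryption: C_i = E(K, P_i ⊕ C_{i−1}), with C_{−1} = IV.
C0: P0 ⊕ 0x97 = 0x2E; E(K, 0x2E) = 0x30.
C1: P1 ⊕ 0x30 = 0xB3; E(K, 0xB3) = 0xB5.
C2: P2 ⊕ 0xB5 = 0x2F; E(K, 0x2F) = 0x31.
C3: P3 ⊕ 0x31 = 0x56; E(K, 0x56) = 0x58.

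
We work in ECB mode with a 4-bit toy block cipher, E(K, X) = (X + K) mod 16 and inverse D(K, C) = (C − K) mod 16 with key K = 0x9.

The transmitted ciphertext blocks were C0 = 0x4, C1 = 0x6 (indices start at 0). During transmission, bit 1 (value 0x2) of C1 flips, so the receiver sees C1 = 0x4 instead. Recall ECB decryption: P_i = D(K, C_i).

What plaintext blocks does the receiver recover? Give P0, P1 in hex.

P0 = 0xB, P1 = 0xB

Only C1 changed, to 0x4. In ECB, a change in C_i affects only P_i. Decrypting the received ciphertext:
P0: D(K, 0x4) = 0xB.
P1: D(K, 0x4) = 0xB.
Blocks that differ from the original plaintext: P1.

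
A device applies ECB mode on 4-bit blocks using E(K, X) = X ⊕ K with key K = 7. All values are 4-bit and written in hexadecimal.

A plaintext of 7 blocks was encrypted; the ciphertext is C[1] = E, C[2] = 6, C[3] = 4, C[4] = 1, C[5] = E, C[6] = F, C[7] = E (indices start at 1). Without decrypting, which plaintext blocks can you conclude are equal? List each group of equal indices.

ECB encrypts each block independently with the same key, so equal ciphertext blocks imply equal plaintext blocks.
C[1] = C[5] = C[7] = E, so P[1] = P[5] = P[7].

P[1] = P[5] = P[7]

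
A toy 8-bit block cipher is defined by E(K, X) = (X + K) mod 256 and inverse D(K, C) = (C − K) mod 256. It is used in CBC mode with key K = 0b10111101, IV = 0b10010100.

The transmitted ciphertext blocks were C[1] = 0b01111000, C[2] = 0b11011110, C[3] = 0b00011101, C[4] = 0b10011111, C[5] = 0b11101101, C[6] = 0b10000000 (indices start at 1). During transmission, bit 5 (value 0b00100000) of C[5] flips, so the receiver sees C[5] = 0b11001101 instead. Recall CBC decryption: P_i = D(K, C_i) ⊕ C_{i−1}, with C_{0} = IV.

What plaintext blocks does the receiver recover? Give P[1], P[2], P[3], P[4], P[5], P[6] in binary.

P[1] = 0b00101111, P[2] = 0b01011001, P[3] = 0b10111110, P[4] = 0b11111111, P[5] = 0b10001111, P[6] = 0b00001110

Only C[5] changed, to 0b11001101. In CBC, a change in C_i garbles P_i and flips the same bit in P_{i+1}. Decrypting the received ciphertext:
P[1]: D(K, 0b01111000) = 0b10111011; 0b10111011 ⊕ 0b10010100 = 0b00101111.
P[2]: D(K, 0b11011110) = 0b00100001; 0b00100001 ⊕ 0b01111000 = 0b01011001.
P[3]: D(K, 0b00011101) = 0b01100000; 0b01100000 ⊕ 0b11011110 = 0b10111110.
P[4]: D(K, 0b10011111) = 0b11100010; 0b11100010 ⊕ 0b00011101 = 0b11111111.
P[5]: D(K, 0b11001101) = 0b00010000; 0b00010000 ⊕ 0b10011111 = 0b10001111.
P[6]: D(K, 0b10000000) = 0b11000011; 0b11000011 ⊕ 0b11001101 = 0b00001110.
Blocks that differ from the original plaintext: P[5], P[6].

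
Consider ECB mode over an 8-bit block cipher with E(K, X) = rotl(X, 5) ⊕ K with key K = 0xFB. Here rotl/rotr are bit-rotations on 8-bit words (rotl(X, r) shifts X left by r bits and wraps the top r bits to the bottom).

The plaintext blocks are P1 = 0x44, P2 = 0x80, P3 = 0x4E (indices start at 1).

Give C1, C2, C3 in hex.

ECB encryption: C_i = E(K, P_i).
C1: E(K, 0x44) = 0x73.
C2: E(K, 0x80) = 0xEB.
C3: E(K, 0x4E) = 0x32.

C1 = 0x73, C2 = 0xEB, C3 = 0x32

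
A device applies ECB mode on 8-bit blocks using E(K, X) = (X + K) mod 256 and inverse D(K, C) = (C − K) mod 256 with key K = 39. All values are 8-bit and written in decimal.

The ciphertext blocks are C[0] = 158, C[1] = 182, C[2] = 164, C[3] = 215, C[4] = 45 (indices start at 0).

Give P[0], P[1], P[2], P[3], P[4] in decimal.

ECB decryption: P_i = D(K, C_i).
P[0]: D(K, 158) = 119.
P[1]: D(K, 182) = 143.
P[2]: D(K, 164) = 125.
P[3]: D(K, 215) = 176.
P[4]: D(K, 45) = 6.

P[0] = 119, P[1] = 143, P[2] = 125, P[3] = 176, P[4] = 6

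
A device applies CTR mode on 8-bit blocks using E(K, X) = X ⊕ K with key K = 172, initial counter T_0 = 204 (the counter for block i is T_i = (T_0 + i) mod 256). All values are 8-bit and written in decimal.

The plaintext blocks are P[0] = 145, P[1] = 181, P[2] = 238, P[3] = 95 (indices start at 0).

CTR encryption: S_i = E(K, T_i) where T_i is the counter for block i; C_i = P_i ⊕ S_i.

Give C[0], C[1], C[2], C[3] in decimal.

C[0]: T = 204, S = E(K, T) = 96; 145 ⊕ 96 = 241.
C[1]: T = 205, S = E(K, T) = 97; 181 ⊕ 97 = 212.
C[2]: T = 206, S = E(K, T) = 98; 238 ⊕ 98 = 140.
C[3]: T = 207, S = E(K, T) = 99; 95 ⊕ 99 = 60.

C[0] = 241, C[1] = 212, C[2] = 140, C[3] = 60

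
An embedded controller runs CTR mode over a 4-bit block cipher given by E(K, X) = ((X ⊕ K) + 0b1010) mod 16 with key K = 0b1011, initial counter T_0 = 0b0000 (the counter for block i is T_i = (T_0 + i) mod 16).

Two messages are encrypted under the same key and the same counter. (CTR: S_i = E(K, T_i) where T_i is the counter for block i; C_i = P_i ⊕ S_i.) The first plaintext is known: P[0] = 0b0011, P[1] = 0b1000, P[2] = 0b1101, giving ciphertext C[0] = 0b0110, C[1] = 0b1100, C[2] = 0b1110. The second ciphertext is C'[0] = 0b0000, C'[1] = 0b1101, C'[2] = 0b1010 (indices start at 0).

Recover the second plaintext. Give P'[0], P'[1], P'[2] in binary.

In CTR with a reused counter, both messages share the same keystream S_i, so C_i ⊕ C'_i = P_i ⊕ P'_i and thus P'_i = P_i ⊕ C_i ⊕ C'_i.
P'[0]: 0b0011 ⊕ 0b0110 ⊕ 0b0000 = 0b0101.
P'[1]: 0b1000 ⊕ 0b1100 ⊕ 0b1101 = 0b1001.
P'[2]: 0b1101 ⊕ 0b1110 ⊕ 0b1010 = 0b1001.

P'[0] = 0b0101, P'[1] = 0b1001, P'[2] = 0b1001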